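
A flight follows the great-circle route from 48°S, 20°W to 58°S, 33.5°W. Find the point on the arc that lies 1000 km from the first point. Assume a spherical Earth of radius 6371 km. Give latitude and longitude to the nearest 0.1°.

Write both endpoints as unit vectors p₁, p₂ with components (cos φ cos λ, cos φ sin λ, sin φ).
The central angle between the endpoints is δ = arccos(p₁·p₂) ≈ 0.224 rad (12.8°). The total great-circle distance is δ·R ≈ 0.224 × 6371 ≈ 1427 km, so the target fraction is f = 1000/1427 ≈ 0.701.
Interpolate at f ≈ 0.701 with slerp weights a = sin((1−f)δ)/sin δ ≈ 0.302, b = sin(fδ)/sin δ ≈ 0.704.
p = a·p₁ + b·p₂ ≈ (0.501, -0.275, -0.821); φ = arcsin(p_z) ≈ -55.17°, λ = atan2(p_y, p_x) ≈ -28.77°.

≈ 55.2°S, 28.8°W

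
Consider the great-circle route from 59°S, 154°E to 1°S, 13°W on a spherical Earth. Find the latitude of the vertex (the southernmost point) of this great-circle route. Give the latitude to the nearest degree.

≈ 82°S

The great circle lies in the plane with unit normal n̂ = (p₁ × p₂)/|p₁ × p₂|.
Here n̂_z ≈ -0.133; the vertex latitude is φ_max = arccos|n̂_z| ≈ 82.4°.
Check via Clairaut: cos φ_max = |cos φ₁| · sin C = cos(59.0°)·sin(165.1°) ≈ 0.133, again giving ≈ 82.4°.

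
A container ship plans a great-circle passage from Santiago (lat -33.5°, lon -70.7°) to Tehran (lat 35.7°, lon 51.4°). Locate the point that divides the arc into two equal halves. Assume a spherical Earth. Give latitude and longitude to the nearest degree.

≈ lat 2°, lon -11°

Convert each endpoint to a unit vector on the sphere (x = cos φ cos λ, y = cos φ sin λ, z = sin φ).
The central angle between the endpoints is δ = arccos(p₁·p₂) ≈ 2.321 rad (133.0°).
Interpolate at f = 1/2 with slerp weights a = sin((1−f)δ)/sin δ ≈ 1.254, b = sin(fδ)/sin δ ≈ 1.254.
p = a·p₁ + b·p₂ ≈ (0.981, -0.191, 0.040); φ = arcsin(p_z) ≈ 2.27°, λ = atan2(p_y, p_x) ≈ -11.02°.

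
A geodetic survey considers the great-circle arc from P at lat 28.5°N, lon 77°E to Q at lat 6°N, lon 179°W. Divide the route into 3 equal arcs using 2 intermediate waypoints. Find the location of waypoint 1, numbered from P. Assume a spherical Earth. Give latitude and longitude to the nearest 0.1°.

≈ lat 30.0°N, lon 115.1°E

Write both endpoints as unit vectors p₁, p₂ with components (cos φ cos λ, cos φ sin λ, sin φ).
The central angle between the endpoints is δ = arccos(p₁·p₂) ≈ 1.733 rad (99.3°).
Interpolate at f = 1/3 with slerp weights a = sin((1−f)δ)/sin δ ≈ 0.927, b = sin(fδ)/sin δ ≈ 0.553.
p = a·p₁ + b·p₂ ≈ (-0.367, 0.784, 0.500); φ = arcsin(p_z) ≈ 30.02°, λ = atan2(p_y, p_x) ≈ 115.07°.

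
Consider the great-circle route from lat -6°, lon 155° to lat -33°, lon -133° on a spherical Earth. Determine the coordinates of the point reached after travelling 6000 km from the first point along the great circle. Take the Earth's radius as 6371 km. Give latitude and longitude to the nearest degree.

≈ lat -30°, lon -153°

Write both endpoints as unit vectors p₁, p₂ with components (cos φ cos λ, cos φ sin λ, sin φ).
The central angle between the endpoints is δ = arccos(p₁·p₂) ≈ 1.251 rad (71.7°). The total great-circle distance is δ·R ≈ 1.251 × 6371 ≈ 7968 km, so the target fraction is f = 6000/7968 ≈ 0.753.
Interpolate at f ≈ 0.753 with slerp weights a = sin((1−f)δ)/sin δ ≈ 0.320, b = sin(fδ)/sin δ ≈ 0.852.
p = a·p₁ + b·p₂ ≈ (-0.776, -0.388, -0.497); φ = arcsin(p_z) ≈ -29.83°, λ = atan2(p_y, p_x) ≈ -153.44°.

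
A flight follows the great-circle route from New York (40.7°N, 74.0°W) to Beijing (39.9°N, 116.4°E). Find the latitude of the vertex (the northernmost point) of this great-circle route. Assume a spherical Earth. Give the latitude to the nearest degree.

The great circle lies in the plane with unit normal n̂ = (p₁ × p₂)/|p₁ × p₂|.
Here n̂_z ≈ -0.106; the vertex latitude is φ_max = arccos|n̂_z| ≈ 83.9°.

≈ 84°N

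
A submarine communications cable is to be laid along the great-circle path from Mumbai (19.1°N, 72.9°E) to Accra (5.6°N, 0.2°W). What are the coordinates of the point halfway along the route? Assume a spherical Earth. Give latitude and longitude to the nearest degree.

≈ (15°N, 35°E)

Convert each endpoint to a unit vector on the sphere (x = cos φ cos λ, y = cos φ sin λ, z = sin φ).
The central angle between the endpoints is δ = arccos(p₁·p₂) ≈ 1.261 rad (72.2°).
Interpolate at f = 1/2 with slerp weights a = sin((1−f)δ)/sin δ ≈ 0.619, b = sin(fδ)/sin δ ≈ 0.619.
p = a·p₁ + b·p₂ ≈ (0.788, 0.557, 0.263); φ = arcsin(p_z) ≈ 15.24°, λ = atan2(p_y, p_x) ≈ 35.25°.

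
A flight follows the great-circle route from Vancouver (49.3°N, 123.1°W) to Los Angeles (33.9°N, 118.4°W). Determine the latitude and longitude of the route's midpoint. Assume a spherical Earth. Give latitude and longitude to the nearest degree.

Write both endpoints as unit vectors p₁, p₂ with components (cos φ cos λ, cos φ sin λ, sin φ).
The central angle between the endpoints is δ = arccos(p₁·p₂) ≈ 0.276 rad (15.8°).
Interpolate at f = 1/2 with slerp weights a = sin((1−f)δ)/sin δ ≈ 0.505, b = sin(fδ)/sin δ ≈ 0.505.
p = a·p₁ + b·p₂ ≈ (-0.379, -0.644, 0.664); φ = arcsin(p_z) ≈ 41.62°, λ = atan2(p_y, p_x) ≈ -120.47°.

≈ (42°N, 120°W)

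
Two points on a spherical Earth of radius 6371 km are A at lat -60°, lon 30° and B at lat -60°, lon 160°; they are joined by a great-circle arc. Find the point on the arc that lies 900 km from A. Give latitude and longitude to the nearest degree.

≈ lat -67°, lon 40°

Write both endpoints as unit vectors p₁, p₂ with components (cos φ cos λ, cos φ sin λ, sin φ).
The central angle between the endpoints is δ = arccos(p₁·p₂) ≈ 0.941 rad (53.9°). The total great-circle distance is δ·R ≈ 0.941 × 6371 ≈ 5993 km, so the target fraction is f = 900/5993 ≈ 0.150.
Interpolate at f ≈ 0.150 with slerp weights a = sin((1−f)δ)/sin δ ≈ 0.887, b = sin(fδ)/sin δ ≈ 0.174.
p = a·p₁ + b·p₂ ≈ (0.302, 0.252, -0.919); φ = arcsin(p_z) ≈ -66.84°, λ = atan2(p_y, p_x) ≈ 39.77°.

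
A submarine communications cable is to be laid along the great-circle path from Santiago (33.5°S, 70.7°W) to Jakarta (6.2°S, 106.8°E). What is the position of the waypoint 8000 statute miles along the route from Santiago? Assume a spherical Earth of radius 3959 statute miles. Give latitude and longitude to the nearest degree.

Convert each endpoint to a unit vector on the sphere (x = cos φ cos λ, y = cos φ sin λ, z = sin φ).
The central angle between the endpoints is δ = arccos(p₁·p₂) ≈ 2.447 rad (140.2°). The total great-circle distance is δ·R ≈ 2.447 × 3959 ≈ 9690 mi, so the target fraction is f = 8000/9690 ≈ 0.826.
Interpolate at f ≈ 0.826 with slerp weights a = sin((1−f)δ)/sin δ ≈ 0.647, b = sin(fδ)/sin δ ≈ 1.408.
p = a·p₁ + b·p₂ ≈ (-0.226, 0.830, -0.509); φ = arcsin(p_z) ≈ -30.61°, λ = atan2(p_y, p_x) ≈ 105.23°.

≈ (31°S, 105°E)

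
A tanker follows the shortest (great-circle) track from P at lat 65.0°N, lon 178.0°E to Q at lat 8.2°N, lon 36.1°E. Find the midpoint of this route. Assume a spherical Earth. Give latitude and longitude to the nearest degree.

Convert each endpoint to a unit vector on the sphere (x = cos φ cos λ, y = cos φ sin λ, z = sin φ).
The central angle between the endpoints is δ = arccos(p₁·p₂) ≈ 1.772 rad (101.5°).
Interpolate at f = 1/2 with slerp weights a = sin((1−f)δ)/sin δ ≈ 0.791, b = sin(fδ)/sin δ ≈ 0.791.
p = a·p₁ + b·p₂ ≈ (0.298, 0.473, 0.829); φ = arcsin(p_z) ≈ 56.02°, λ = atan2(p_y, p_x) ≈ 57.74°.

≈ lat 56°N, lon 58°E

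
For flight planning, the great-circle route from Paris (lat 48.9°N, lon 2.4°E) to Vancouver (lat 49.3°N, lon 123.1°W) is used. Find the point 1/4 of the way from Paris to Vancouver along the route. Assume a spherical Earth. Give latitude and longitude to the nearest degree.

≈ lat 62°N, lon 19°W

Convert each endpoint to a unit vector on the sphere (x = cos φ cos λ, y = cos φ sin λ, z = sin φ).
The central angle between the endpoints is δ = arccos(p₁·p₂) ≈ 1.243 rad (71.2°).
Interpolate at f = 1/4 with slerp weights a = sin((1−f)δ)/sin δ ≈ 0.848, b = sin(fδ)/sin δ ≈ 0.323.
p = a·p₁ + b·p₂ ≈ (0.442, -0.153, 0.884); φ = arcsin(p_z) ≈ 62.11°, λ = atan2(p_y, p_x) ≈ -19.10°.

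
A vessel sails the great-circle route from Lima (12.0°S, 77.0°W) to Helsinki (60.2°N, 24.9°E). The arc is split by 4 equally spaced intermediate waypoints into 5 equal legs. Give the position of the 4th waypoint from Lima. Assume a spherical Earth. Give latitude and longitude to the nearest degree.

≈ 55°N, 15°W

The haversine formula gives a central angle δ ≈ 1.855 rad (106.3°) between the endpoints.
Interpolate at f = 4/5 with slerp weights a = sin((1−f)δ)/sin δ ≈ 0.378, b = sin(fδ)/sin δ ≈ 1.038.
p = a·p₁ + b·p₂ ≈ (0.551, -0.143, 0.822); φ = arcsin(p_z) ≈ 55.30°, λ = atan2(p_y, p_x) ≈ -14.54°.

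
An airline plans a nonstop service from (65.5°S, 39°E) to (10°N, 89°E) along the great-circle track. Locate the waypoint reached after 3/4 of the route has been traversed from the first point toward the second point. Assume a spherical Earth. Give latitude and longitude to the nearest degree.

≈ (10°S, 82°E)

Write both endpoints as unit vectors p₁, p₂ with components (cos φ cos λ, cos φ sin λ, sin φ).
The central angle between the endpoints is δ = arccos(p₁·p₂) ≈ 1.466 rad (84.0°).
Interpolate at f = 3/4 with slerp weights a = sin((1−f)δ)/sin δ ≈ 0.360, b = sin(fδ)/sin δ ≈ 0.896.
p = a·p₁ + b·p₂ ≈ (0.132, 0.976, -0.172); φ = arcsin(p_z) ≈ -9.92°, λ = atan2(p_y, p_x) ≈ 82.33°.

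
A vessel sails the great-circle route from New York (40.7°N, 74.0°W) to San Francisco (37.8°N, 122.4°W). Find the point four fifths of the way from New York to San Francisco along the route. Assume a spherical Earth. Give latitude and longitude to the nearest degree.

≈ 40°N, 113°W

Convert each endpoint to a unit vector on the sphere (x = cos φ cos λ, y = cos φ sin λ, z = sin φ).
The central angle between the endpoints is δ = arccos(p₁·p₂) ≈ 0.648 rad (37.1°).
Interpolate at f = 4/5 with slerp weights a = sin((1−f)δ)/sin δ ≈ 0.214, b = sin(fδ)/sin δ ≈ 0.821.
p = a·p₁ + b·p₂ ≈ (-0.303, -0.704, 0.643); φ = arcsin(p_z) ≈ 40.00°, λ = atan2(p_y, p_x) ≈ -113.28°.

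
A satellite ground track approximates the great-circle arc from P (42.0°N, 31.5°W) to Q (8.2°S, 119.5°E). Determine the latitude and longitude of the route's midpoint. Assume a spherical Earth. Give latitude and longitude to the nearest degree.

From cos δ = sin φ₁ sin φ₂ + cos φ₁ cos φ₂ cos Δλ, the central angle is δ ≈ 2.402 rad (137.6°).
Interpolate at f = 1/2 with slerp weights a = sin((1−f)δ)/sin δ ≈ 1.383, b = sin(fδ)/sin δ ≈ 1.383.
p = a·p₁ + b·p₂ ≈ (0.202, 0.655, 0.728); φ = arcsin(p_z) ≈ 46.75°, λ = atan2(p_y, p_x) ≈ 72.82°.

≈ (47°N, 73°E)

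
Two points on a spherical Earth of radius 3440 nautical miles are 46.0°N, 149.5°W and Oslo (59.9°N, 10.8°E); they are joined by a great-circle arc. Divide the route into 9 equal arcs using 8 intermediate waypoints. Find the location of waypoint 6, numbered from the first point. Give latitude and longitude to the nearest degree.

≈ 81°N, 31°W

From cos δ = sin φ₁ sin φ₂ + cos φ₁ cos φ₂ cos Δλ, the central angle is δ ≈ 1.272 rad (72.9°).
Interpolate at f = 6/9 with slerp weights a = sin((1−f)δ)/sin δ ≈ 0.430, b = sin(fδ)/sin δ ≈ 0.785.
p = a·p₁ + b·p₂ ≈ (0.129, -0.078, 0.989); φ = arcsin(p_z) ≈ 81.33°, λ = atan2(p_y, p_x) ≈ -31.19°.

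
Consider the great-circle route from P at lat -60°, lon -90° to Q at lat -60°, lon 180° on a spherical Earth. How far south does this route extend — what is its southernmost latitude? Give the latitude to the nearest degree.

≈ -68°

The great circle lies in the plane with unit normal n̂ = (p₁ × p₂)/|p₁ × p₂|.
Here n̂_z ≈ -0.378; the vertex latitude is φ_max = arccos|n̂_z| ≈ 67.8°.
Check via Clairaut: cos φ_max = |cos φ₁| · sin C = cos(60.0°)·sin(130.9°) ≈ 0.378, again giving ≈ 67.8°.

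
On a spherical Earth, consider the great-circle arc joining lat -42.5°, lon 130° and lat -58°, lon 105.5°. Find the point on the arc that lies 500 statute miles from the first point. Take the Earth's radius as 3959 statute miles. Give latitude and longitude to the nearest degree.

≈ lat -48°, lon 124°

The haversine formula gives a central angle δ ≈ 0.381 rad (21.8°) between the endpoints. The total great-circle distance is δ·R ≈ 0.381 × 3959 ≈ 1507 mi, so the target fraction is f = 500/1507 ≈ 0.332.
Interpolate at f ≈ 0.332 with slerp weights a = sin((1−f)δ)/sin δ ≈ 0.677, b = sin(fδ)/sin δ ≈ 0.339.
p = a·p₁ + b·p₂ ≈ (-0.369, 0.556, -0.745); φ = arcsin(p_z) ≈ -48.17°, λ = atan2(p_y, p_x) ≈ 123.59°.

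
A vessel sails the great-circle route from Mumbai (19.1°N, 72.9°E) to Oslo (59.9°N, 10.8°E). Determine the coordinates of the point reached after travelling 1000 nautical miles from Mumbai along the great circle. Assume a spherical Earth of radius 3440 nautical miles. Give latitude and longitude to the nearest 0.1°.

≈ (33.1°N, 62.8°E)

The haversine formula gives a central angle δ ≈ 1.042 rad (59.7°) between the endpoints. The total great-circle distance is δ·R ≈ 1.042 × 3440 ≈ 3583 nmi, so the target fraction is f = 1000/3583 ≈ 0.279.
Interpolate at f ≈ 0.279 with slerp weights a = sin((1−f)δ)/sin δ ≈ 0.790, b = sin(fδ)/sin δ ≈ 0.332.
p = a·p₁ + b·p₂ ≈ (0.383, 0.745, 0.546); φ = arcsin(p_z) ≈ 33.09°, λ = atan2(p_y, p_x) ≈ 62.78°.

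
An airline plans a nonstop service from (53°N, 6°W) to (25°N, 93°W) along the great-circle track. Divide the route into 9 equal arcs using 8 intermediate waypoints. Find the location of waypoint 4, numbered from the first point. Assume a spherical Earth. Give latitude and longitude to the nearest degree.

From cos δ = sin φ₁ sin φ₂ + cos φ₁ cos φ₂ cos Δλ, the central angle is δ ≈ 1.196 rad (68.5°).
Interpolate at f = 4/9 with slerp weights a = sin((1−f)δ)/sin δ ≈ 0.663, b = sin(fδ)/sin δ ≈ 0.545.
p = a·p₁ + b·p₂ ≈ (0.371, -0.535, 0.759); φ = arcsin(p_z) ≈ 49.41°, λ = atan2(p_y, p_x) ≈ -55.26°.

≈ (49°N, 55°W)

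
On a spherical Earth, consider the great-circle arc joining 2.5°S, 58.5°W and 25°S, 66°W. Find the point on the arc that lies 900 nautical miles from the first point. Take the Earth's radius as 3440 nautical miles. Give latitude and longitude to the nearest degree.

≈ 17°S, 63°W

Write both endpoints as unit vectors p₁, p₂ with components (cos φ cos λ, cos φ sin λ, sin φ).
The central angle between the endpoints is δ = arccos(p₁·p₂) ≈ 0.412 rad (23.6°). The total great-circle distance is δ·R ≈ 0.412 × 3440 ≈ 1419 nmi, so the target fraction is f = 900/1419 ≈ 0.634.
Interpolate at f ≈ 0.634 with slerp weights a = sin((1−f)δ)/sin δ ≈ 0.375, b = sin(fδ)/sin δ ≈ 0.645.
p = a·p₁ + b·p₂ ≈ (0.434, -0.854, -0.289); φ = arcsin(p_z) ≈ -16.80°, λ = atan2(p_y, p_x) ≈ -63.07°.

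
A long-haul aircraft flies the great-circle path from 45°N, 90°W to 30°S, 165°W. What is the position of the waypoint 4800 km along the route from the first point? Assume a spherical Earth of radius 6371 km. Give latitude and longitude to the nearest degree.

≈ 15°N, 127°W

From cos δ = sin φ₁ sin φ₂ + cos φ₁ cos φ₂ cos Δλ, the central angle is δ ≈ 1.767 rad (101.2°). The total great-circle distance is δ·R ≈ 1.767 × 6371 ≈ 11258 km, so the target fraction is f = 4800/11258 ≈ 0.426.
Interpolate at f ≈ 0.426 with slerp weights a = sin((1−f)δ)/sin δ ≈ 0.865, b = sin(fδ)/sin δ ≈ 0.698.
p = a·p₁ + b·p₂ ≈ (-0.583, -0.768, 0.263); φ = arcsin(p_z) ≈ 15.26°, λ = atan2(p_y, p_x) ≈ -127.22°.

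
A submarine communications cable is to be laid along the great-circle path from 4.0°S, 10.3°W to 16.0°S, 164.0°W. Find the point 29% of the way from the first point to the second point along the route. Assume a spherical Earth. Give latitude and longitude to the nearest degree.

Write both endpoints as unit vectors p₁, p₂ with components (cos φ cos λ, cos φ sin λ, sin φ).
The central angle between the endpoints is δ = arccos(p₁·p₂) ≈ 2.569 rad (147.2°).
Interpolate at f = 0.29 with slerp weights a = sin((1−f)δ)/sin δ ≈ 1.787, b = sin(fδ)/sin δ ≈ 1.251.
p = a·p₁ + b·p₂ ≈ (0.597, -0.650, -0.469); φ = arcsin(p_z) ≈ -28.00°, λ = atan2(p_y, p_x) ≈ -47.42°.

≈ 28°S, 47°W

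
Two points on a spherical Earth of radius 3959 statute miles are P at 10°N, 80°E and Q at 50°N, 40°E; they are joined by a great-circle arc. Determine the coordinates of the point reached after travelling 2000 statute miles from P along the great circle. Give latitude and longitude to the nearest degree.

≈ 34°N, 62°E

Convert each endpoint to a unit vector on the sphere (x = cos φ cos λ, y = cos φ sin λ, z = sin φ).
The central angle between the endpoints is δ = arccos(p₁·p₂) ≈ 0.905 rad (51.8°). The total great-circle distance is δ·R ≈ 0.905 × 3959 ≈ 3582 mi, so the target fraction is f = 2000/3582 ≈ 0.558.
Interpolate at f ≈ 0.558 with slerp weights a = sin((1−f)δ)/sin δ ≈ 0.495, b = sin(fδ)/sin δ ≈ 0.616.
p = a·p₁ + b·p₂ ≈ (0.388, 0.734, 0.557); φ = arcsin(p_z) ≈ 33.88°, λ = atan2(p_y, p_x) ≈ 62.16°.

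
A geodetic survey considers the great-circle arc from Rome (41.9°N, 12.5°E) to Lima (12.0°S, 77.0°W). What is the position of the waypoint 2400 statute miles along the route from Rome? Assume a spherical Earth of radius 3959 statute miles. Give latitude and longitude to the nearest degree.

The haversine formula gives a central angle δ ≈ 1.704 rad (97.6°) between the endpoints. The total great-circle distance is δ·R ≈ 1.704 × 3959 ≈ 6745 mi, so the target fraction is f = 2400/6745 ≈ 0.356.
Interpolate at f ≈ 0.356 with slerp weights a = sin((1−f)δ)/sin δ ≈ 0.898, b = sin(fδ)/sin δ ≈ 0.575.
p = a·p₁ + b·p₂ ≈ (0.779, -0.403, 0.480); φ = arcsin(p_z) ≈ 28.70°, λ = atan2(p_y, p_x) ≈ -27.36°.

≈ 29°N, 27°W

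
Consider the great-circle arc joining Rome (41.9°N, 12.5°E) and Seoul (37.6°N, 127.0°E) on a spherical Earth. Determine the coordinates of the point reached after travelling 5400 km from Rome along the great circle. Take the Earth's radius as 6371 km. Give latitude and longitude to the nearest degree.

≈ 55°N, 87°E

The haversine formula gives a central angle δ ≈ 1.407 rad (80.6°) between the endpoints. The total great-circle distance is δ·R ≈ 1.407 × 6371 ≈ 8965 km, so the target fraction is f = 5400/8965 ≈ 0.602.
Interpolate at f ≈ 0.602 with slerp weights a = sin((1−f)δ)/sin δ ≈ 0.538, b = sin(fδ)/sin δ ≈ 0.760.
p = a·p₁ + b·p₂ ≈ (0.029, 0.567, 0.823); φ = arcsin(p_z) ≈ 55.38°, λ = atan2(p_y, p_x) ≈ 87.11°.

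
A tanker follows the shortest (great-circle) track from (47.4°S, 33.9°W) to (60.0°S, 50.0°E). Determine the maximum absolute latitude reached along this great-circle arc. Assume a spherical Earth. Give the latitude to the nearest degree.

The great circle lies in the plane with unit normal n̂ = (p₁ × p₂)/|p₁ × p₂|.
Here n̂_z ≈ +0.455; the vertex latitude is φ_max = arccos|n̂_z| ≈ 62.9°.
Check via Clairaut: cos φ_max = |cos φ₁| · sin C = cos(47.4°)·sin(137.7°) ≈ 0.455, again giving ≈ 62.9°.

≈ 63°S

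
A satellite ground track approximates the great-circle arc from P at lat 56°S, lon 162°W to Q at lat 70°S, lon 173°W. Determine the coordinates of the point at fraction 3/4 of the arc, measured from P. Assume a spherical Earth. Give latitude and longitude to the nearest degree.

≈ lat 67°S, lon 169°W

The haversine formula gives a central angle δ ≈ 0.258 rad (14.8°) between the endpoints.
Interpolate at f = 3/4 with slerp weights a = sin((1−f)δ)/sin δ ≈ 0.253, b = sin(fδ)/sin δ ≈ 0.754.
p = a·p₁ + b·p₂ ≈ (-0.390, -0.075, -0.918); φ = arcsin(p_z) ≈ -66.59°, λ = atan2(p_y, p_x) ≈ -169.11°.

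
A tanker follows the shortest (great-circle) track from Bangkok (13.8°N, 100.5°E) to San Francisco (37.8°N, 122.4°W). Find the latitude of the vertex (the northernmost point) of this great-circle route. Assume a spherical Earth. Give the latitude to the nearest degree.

The great circle lies in the plane with unit normal n̂ = (p₁ × p₂)/|p₁ × p₂|.
Here n̂_z ≈ +0.574; the vertex latitude is φ_max = arccos|n̂_z| ≈ 54.9°.

≈ 55°N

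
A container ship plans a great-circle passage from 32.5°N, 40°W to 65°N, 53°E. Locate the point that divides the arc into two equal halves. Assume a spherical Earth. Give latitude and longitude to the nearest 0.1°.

The haversine formula gives a central angle δ ≈ 1.083 rad (62.1°) between the endpoints.
Interpolate at f = 1/2 with slerp weights a = sin((1−f)δ)/sin δ ≈ 0.584, b = sin(fδ)/sin δ ≈ 0.584.
p = a·p₁ + b·p₂ ≈ (0.525, -0.119, 0.842); φ = arcsin(p_z) ≈ 57.40°, λ = atan2(p_y, p_x) ≈ -12.80°.

≈ 57.4°N, 12.8°W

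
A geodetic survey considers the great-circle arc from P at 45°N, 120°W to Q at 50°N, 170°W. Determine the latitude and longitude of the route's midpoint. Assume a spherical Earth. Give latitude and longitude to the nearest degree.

≈ 50°N, 144°W

The haversine formula gives a central angle δ ≈ 0.585 rad (33.5°) between the endpoints.
Interpolate at f = 1/2 with slerp weights a = sin((1−f)δ)/sin δ ≈ 0.522, b = sin(fδ)/sin δ ≈ 0.522.
p = a·p₁ + b·p₂ ≈ (-0.515, -0.378, 0.769); φ = arcsin(p_z) ≈ 50.28°, λ = atan2(p_y, p_x) ≈ -143.73°.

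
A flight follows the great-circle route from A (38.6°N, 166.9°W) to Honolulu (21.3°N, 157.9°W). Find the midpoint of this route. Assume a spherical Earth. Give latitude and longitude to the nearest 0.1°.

Convert each endpoint to a unit vector on the sphere (x = cos φ cos λ, y = cos φ sin λ, z = sin φ).
The central angle between the endpoints is δ = arccos(p₁·p₂) ≈ 0.331 rad (19.0°).
Interpolate at f = 1/2 with slerp weights a = sin((1−f)δ)/sin δ ≈ 0.507, b = sin(fδ)/sin δ ≈ 0.507.
p = a·p₁ + b·p₂ ≈ (-0.823, -0.267, 0.500); φ = arcsin(p_z) ≈ 30.03°, λ = atan2(p_y, p_x) ≈ -162.00°.

≈ (30.0°N, 162.0°W)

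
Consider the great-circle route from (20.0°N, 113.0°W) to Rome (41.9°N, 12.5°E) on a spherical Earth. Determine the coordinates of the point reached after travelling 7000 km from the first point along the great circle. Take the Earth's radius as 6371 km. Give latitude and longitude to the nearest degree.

Convert each endpoint to a unit vector on the sphere (x = cos φ cos λ, y = cos φ sin λ, z = sin φ).
The central angle between the endpoints is δ = arccos(p₁·p₂) ≈ 1.749 rad (100.2°). The total great-circle distance is δ·R ≈ 1.749 × 6371 ≈ 11146 km, so the target fraction is f = 7000/11146 ≈ 0.628.
Interpolate at f ≈ 0.628 with slerp weights a = sin((1−f)δ)/sin δ ≈ 0.616, b = sin(fδ)/sin δ ≈ 0.905.
p = a·p₁ + b·p₂ ≈ (0.432, -0.387, 0.815); φ = arcsin(p_z) ≈ 54.58°, λ = atan2(p_y, p_x) ≈ -41.86°.

≈ (55°N, 42°W)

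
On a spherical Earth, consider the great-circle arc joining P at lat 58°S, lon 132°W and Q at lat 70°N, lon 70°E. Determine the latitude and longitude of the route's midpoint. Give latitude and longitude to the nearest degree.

Write both endpoints as unit vectors p₁, p₂ with components (cos φ cos λ, cos φ sin λ, sin φ).
The central angle between the endpoints is δ = arccos(p₁·p₂) ≈ 2.876 rad (164.8°).
Interpolate at f = 1/2 with slerp weights a = sin((1−f)δ)/sin δ ≈ 3.777, b = sin(fδ)/sin δ ≈ 3.777.
p = a·p₁ + b·p₂ ≈ (-0.897, -0.274, 0.346); φ = arcsin(p_z) ≈ 20.25°, λ = atan2(p_y, p_x) ≈ -163.05°.

≈ lat 20°N, lon 163°W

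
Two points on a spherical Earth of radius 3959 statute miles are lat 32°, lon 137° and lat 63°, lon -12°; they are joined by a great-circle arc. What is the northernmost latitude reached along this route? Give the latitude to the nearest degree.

≈ 78°

The great circle lies in the plane with unit normal n̂ = (p₁ × p₂)/|p₁ × p₂|.
Here n̂_z ≈ -0.200; the vertex latitude is φ_max = arccos|n̂_z| ≈ 78.4°.
Check via Clairaut: cos φ_max = |cos φ₁| · sin C = cos(32.0°)·sin(13.7°) ≈ 0.200, again giving ≈ 78.4°.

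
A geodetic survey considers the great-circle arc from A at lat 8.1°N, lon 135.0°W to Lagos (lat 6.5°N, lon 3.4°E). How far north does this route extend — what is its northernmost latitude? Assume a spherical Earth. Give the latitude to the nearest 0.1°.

The great circle lies in the plane with unit normal n̂ = (p₁ × p₂)/|p₁ × p₂|.
Here n̂_z ≈ +0.941; the vertex latitude is φ_max = arccos|n̂_z| ≈ 19.9°.
Check via Clairaut: cos φ_max = |cos φ₁| · sin C = cos(8.1°)·sin(71.8°) ≈ 0.941, again giving ≈ 19.9°.

≈ 19.9°N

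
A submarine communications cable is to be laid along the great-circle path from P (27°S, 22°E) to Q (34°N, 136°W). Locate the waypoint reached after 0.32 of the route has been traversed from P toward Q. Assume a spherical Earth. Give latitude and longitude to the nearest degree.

≈ (1°N, 23°W)

Convert each endpoint to a unit vector on the sphere (x = cos φ cos λ, y = cos φ sin λ, z = sin φ).
The central angle between the endpoints is δ = arccos(p₁·p₂) ≈ 2.790 rad (159.8°).
Interpolate at f = 0.32 with slerp weights a = sin((1−f)δ)/sin δ ≈ 2.749, b = sin(fδ)/sin δ ≈ 2.260.
p = a·p₁ + b·p₂ ≈ (0.923, -0.384, 0.016); φ = arcsin(p_z) ≈ 0.91°, λ = atan2(p_y, p_x) ≈ -22.59°.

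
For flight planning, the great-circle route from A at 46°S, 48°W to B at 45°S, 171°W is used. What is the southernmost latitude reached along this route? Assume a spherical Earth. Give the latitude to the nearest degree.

≈ 65°S

The great circle lies in the plane with unit normal n̂ = (p₁ × p₂)/|p₁ × p₂|.
Here n̂_z ≈ -0.424; the vertex latitude is φ_max = arccos|n̂_z| ≈ 64.9°.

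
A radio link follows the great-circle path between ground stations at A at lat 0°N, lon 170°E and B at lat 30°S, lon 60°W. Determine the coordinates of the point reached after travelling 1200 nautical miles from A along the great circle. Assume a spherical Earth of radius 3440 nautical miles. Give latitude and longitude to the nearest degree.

≈ lat 12°S, lon 174°W

Convert each endpoint to a unit vector on the sphere (x = cos φ cos λ, y = cos φ sin λ, z = sin φ).
The central angle between the endpoints is δ = arccos(p₁·p₂) ≈ 2.161 rad (123.8°). The total great-circle distance is δ·R ≈ 2.161 × 3440 ≈ 7434 nmi, so the target fraction is f = 1200/7434 ≈ 0.161.
Interpolate at f ≈ 0.161 with slerp weights a = sin((1−f)δ)/sin δ ≈ 1.169, b = sin(fδ)/sin δ ≈ 0.411.
p = a·p₁ + b·p₂ ≈ (-0.973, -0.106, -0.206); φ = arcsin(p_z) ≈ -11.87°, λ = atan2(p_y, p_x) ≈ -173.80°.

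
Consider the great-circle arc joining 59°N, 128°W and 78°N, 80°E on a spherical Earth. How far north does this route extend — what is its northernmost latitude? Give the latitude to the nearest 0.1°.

The great circle lies in the plane with unit normal n̂ = (p₁ × p₂)/|p₁ × p₂|.
Here n̂_z ≈ -0.075; the vertex latitude is φ_max = arccos|n̂_z| ≈ 85.7°.
Check via Clairaut: cos φ_max = |cos φ₁| · sin C = cos(59.0°)·sin(8.4°) ≈ 0.075, again giving ≈ 85.7°.

≈ 85.7°N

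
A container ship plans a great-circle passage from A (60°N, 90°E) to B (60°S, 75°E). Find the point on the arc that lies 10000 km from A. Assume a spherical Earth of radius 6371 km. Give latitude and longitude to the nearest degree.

≈ (30°S, 80°E)

Convert each endpoint to a unit vector on the sphere (x = cos φ cos λ, y = cos φ sin λ, z = sin φ).
The central angle between the endpoints is δ = arccos(p₁·p₂) ≈ 2.104 rad (120.6°). The total great-circle distance is δ·R ≈ 2.104 × 6371 ≈ 13406 km, so the target fraction is f = 10000/13406 ≈ 0.746.
Interpolate at f ≈ 0.746 with slerp weights a = sin((1−f)δ)/sin δ ≈ 0.592, b = sin(fδ)/sin δ ≈ 1.161.
p = a·p₁ + b·p₂ ≈ (0.150, 0.857, -0.493); φ = arcsin(p_z) ≈ -29.56°, λ = atan2(p_y, p_x) ≈ 80.05°.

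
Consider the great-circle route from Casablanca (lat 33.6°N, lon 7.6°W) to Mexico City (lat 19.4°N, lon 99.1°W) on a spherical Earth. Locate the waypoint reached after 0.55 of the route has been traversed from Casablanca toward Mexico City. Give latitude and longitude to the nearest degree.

≈ lat 35°N, lon 62°W

Convert each endpoint to a unit vector on the sphere (x = cos φ cos λ, y = cos φ sin λ, z = sin φ).
The central angle between the endpoints is δ = arccos(p₁·p₂) ≈ 1.407 rad (80.6°).
Interpolate at f = 0.55 with slerp weights a = sin((1−f)δ)/sin δ ≈ 0.600, b = sin(fδ)/sin δ ≈ 0.708.
p = a·p₁ + b·p₂ ≈ (0.389, -0.726, 0.567); φ = arcsin(p_z) ≈ 34.55°, λ = atan2(p_y, p_x) ≈ -61.78°.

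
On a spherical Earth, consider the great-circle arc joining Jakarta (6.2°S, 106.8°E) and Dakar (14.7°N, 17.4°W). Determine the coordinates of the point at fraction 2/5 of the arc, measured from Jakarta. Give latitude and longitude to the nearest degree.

Write both endpoints as unit vectors p₁, p₂ with components (cos φ cos λ, cos φ sin λ, sin φ).
The central angle between the endpoints is δ = arccos(p₁·p₂) ≈ 2.175 rad (124.6°).
Interpolate at f = 2/5 with slerp weights a = sin((1−f)δ)/sin δ ≈ 1.172, b = sin(fδ)/sin δ ≈ 0.929.
p = a·p₁ + b·p₂ ≈ (0.520, 0.847, 0.109); φ = arcsin(p_z) ≈ 6.26°, λ = atan2(p_y, p_x) ≈ 58.44°.

≈ 6°N, 58°E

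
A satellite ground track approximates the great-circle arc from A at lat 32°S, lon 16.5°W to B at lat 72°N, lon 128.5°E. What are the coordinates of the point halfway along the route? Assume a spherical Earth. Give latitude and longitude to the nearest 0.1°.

≈ lat 34.2°N, lon 0.1°E

Convert each endpoint to a unit vector on the sphere (x = cos φ cos λ, y = cos φ sin λ, z = sin φ).
The central angle between the endpoints is δ = arccos(p₁·p₂) ≈ 2.373 rad (135.9°).
Interpolate at f = 1/2 with slerp weights a = sin((1−f)δ)/sin δ ≈ 1.333, b = sin(fδ)/sin δ ≈ 1.333.
p = a·p₁ + b·p₂ ≈ (0.828, 0.001, 0.561); φ = arcsin(p_z) ≈ 34.15°, λ = atan2(p_y, p_x) ≈ 0.09°.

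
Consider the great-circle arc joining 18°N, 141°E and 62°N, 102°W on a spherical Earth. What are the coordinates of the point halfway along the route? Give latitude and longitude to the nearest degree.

≈ 55°N, 171°E

Convert each endpoint to a unit vector on the sphere (x = cos φ cos λ, y = cos φ sin λ, z = sin φ).
The central angle between the endpoints is δ = arccos(p₁·p₂) ≈ 1.501 rad (86.0°).
Interpolate at f = 1/2 with slerp weights a = sin((1−f)δ)/sin δ ≈ 0.684, b = sin(fδ)/sin δ ≈ 0.684.
p = a·p₁ + b·p₂ ≈ (-0.572, 0.095, 0.815); φ = arcsin(p_z) ≈ 54.56°, λ = atan2(p_y, p_x) ≈ 170.55°.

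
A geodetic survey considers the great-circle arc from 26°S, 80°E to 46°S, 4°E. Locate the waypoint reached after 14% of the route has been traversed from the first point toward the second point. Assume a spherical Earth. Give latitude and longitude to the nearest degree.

Convert each endpoint to a unit vector on the sphere (x = cos φ cos λ, y = cos φ sin λ, z = sin φ).
The central angle between the endpoints is δ = arccos(p₁·p₂) ≈ 1.086 rad (62.2°).
Interpolate at f = 0.14 with slerp weights a = sin((1−f)δ)/sin δ ≈ 0.909, b = sin(fδ)/sin δ ≈ 0.171.
p = a·p₁ + b·p₂ ≈ (0.260, 0.813, -0.521); φ = arcsin(p_z) ≈ -31.43°, λ = atan2(p_y, p_x) ≈ 72.23°.

≈ 31°S, 72°E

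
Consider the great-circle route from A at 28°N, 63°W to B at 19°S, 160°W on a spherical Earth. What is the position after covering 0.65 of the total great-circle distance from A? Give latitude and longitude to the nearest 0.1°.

The haversine formula gives a central angle δ ≈ 1.828 rad (104.7°) between the endpoints.
Interpolate at f = 0.65 with slerp weights a = sin((1−f)δ)/sin δ ≈ 0.617, b = sin(fδ)/sin δ ≈ 0.959.
p = a·p₁ + b·p₂ ≈ (-0.605, -0.796, -0.022); φ = arcsin(p_z) ≈ -1.29°, λ = atan2(p_y, p_x) ≈ -127.23°.

≈ 1.3°S, 127.2°W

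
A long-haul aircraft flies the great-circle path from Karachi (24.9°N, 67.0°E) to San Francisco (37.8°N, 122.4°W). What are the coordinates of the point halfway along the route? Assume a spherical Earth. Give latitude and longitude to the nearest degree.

≈ (80°N, 112°E)

The haversine formula gives a central angle δ ≈ 2.036 rad (116.7°) between the endpoints.
Interpolate at f = 1/2 with slerp weights a = sin((1−f)δ)/sin δ ≈ 0.953, b = sin(fδ)/sin δ ≈ 0.953.
p = a·p₁ + b·p₂ ≈ (-0.066, 0.160, 0.985); φ = arcsin(p_z) ≈ 80.05°, λ = atan2(p_y, p_x) ≈ 112.35°.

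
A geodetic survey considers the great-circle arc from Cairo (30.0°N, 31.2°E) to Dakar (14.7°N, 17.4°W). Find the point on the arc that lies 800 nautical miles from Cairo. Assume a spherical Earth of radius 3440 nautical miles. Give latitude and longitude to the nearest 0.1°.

≈ 27.3°N, 16.3°E

Convert each endpoint to a unit vector on the sphere (x = cos φ cos λ, y = cos φ sin λ, z = sin φ).
The central angle between the endpoints is δ = arccos(p₁·p₂) ≈ 0.822 rad (47.1°). The total great-circle distance is δ·R ≈ 0.822 × 3440 ≈ 2827 nmi, so the target fraction is f = 800/2827 ≈ 0.283.
Interpolate at f ≈ 0.283 with slerp weights a = sin((1−f)δ)/sin δ ≈ 0.759, b = sin(fδ)/sin δ ≈ 0.315.
p = a·p₁ + b·p₂ ≈ (0.853, 0.249, 0.459); φ = arcsin(p_z) ≈ 27.34°, λ = atan2(p_y, p_x) ≈ 16.31°.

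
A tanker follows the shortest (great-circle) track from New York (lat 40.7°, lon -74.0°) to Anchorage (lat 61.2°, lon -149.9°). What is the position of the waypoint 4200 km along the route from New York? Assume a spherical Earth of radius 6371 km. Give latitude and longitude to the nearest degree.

≈ lat 62°, lon -127°

The haversine formula gives a central angle δ ≈ 0.849 rad (48.7°) between the endpoints. The total great-circle distance is δ·R ≈ 0.849 × 6371 ≈ 5412 km, so the target fraction is f = 4200/5412 ≈ 0.776.
Interpolate at f ≈ 0.776 with slerp weights a = sin((1−f)δ)/sin δ ≈ 0.252, b = sin(fδ)/sin δ ≈ 0.816.
p = a·p₁ + b·p₂ ≈ (-0.287, -0.381, 0.879); φ = arcsin(p_z) ≈ 61.52°, λ = atan2(p_y, p_x) ≈ -127.06°.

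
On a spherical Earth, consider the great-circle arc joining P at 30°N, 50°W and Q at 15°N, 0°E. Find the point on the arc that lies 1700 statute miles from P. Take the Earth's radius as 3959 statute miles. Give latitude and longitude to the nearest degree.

≈ 24°N, 23°W

From cos δ = sin φ₁ sin φ₂ + cos φ₁ cos φ₂ cos Δλ, the central angle is δ ≈ 0.840 rad (48.2°). The total great-circle distance is δ·R ≈ 0.840 × 3959 ≈ 3327 mi, so the target fraction is f = 1700/3327 ≈ 0.511.
Interpolate at f ≈ 0.511 with slerp weights a = sin((1−f)δ)/sin δ ≈ 0.536, b = sin(fδ)/sin δ ≈ 0.559.
p = a·p₁ + b·p₂ ≈ (0.838, -0.356, 0.413); φ = arcsin(p_z) ≈ 24.38°, λ = atan2(p_y, p_x) ≈ -23.00°.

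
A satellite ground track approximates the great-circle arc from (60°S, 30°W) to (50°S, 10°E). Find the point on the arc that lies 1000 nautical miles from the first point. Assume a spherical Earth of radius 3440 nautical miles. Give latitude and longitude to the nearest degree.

The haversine formula gives a central angle δ ≈ 0.428 rad (24.5°) between the endpoints. The total great-circle distance is δ·R ≈ 0.428 × 3440 ≈ 1474 nmi, so the target fraction is f = 1000/1474 ≈ 0.679.
Interpolate at f ≈ 0.679 with slerp weights a = sin((1−f)δ)/sin δ ≈ 0.330, b = sin(fδ)/sin δ ≈ 0.690.
p = a·p₁ + b·p₂ ≈ (0.580, -0.006, -0.815); φ = arcsin(p_z) ≈ -54.56°, λ = atan2(p_y, p_x) ≈ -0.56°.

≈ (55°S, 1°W)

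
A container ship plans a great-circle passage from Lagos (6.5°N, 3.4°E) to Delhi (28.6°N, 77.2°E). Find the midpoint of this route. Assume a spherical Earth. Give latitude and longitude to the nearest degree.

≈ 22°N, 38°E

Convert each endpoint to a unit vector on the sphere (x = cos φ cos λ, y = cos φ sin λ, z = sin φ).
The central angle between the endpoints is δ = arccos(p₁·p₂) ≈ 1.269 rad (72.7°).
Interpolate at f = 1/2 with slerp weights a = sin((1−f)δ)/sin δ ≈ 0.621, b = sin(fδ)/sin δ ≈ 0.621.
p = a·p₁ + b·p₂ ≈ (0.736, 0.568, 0.367); φ = arcsin(p_z) ≈ 21.56°, λ = atan2(p_y, p_x) ≈ 37.65°.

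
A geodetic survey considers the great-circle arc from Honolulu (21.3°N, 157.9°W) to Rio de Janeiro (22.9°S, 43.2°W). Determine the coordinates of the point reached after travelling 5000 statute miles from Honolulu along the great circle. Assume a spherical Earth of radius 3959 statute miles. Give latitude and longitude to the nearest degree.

Convert each endpoint to a unit vector on the sphere (x = cos φ cos λ, y = cos φ sin λ, z = sin φ).
The central angle between the endpoints is δ = arccos(p₁·p₂) ≈ 2.094 rad (120.0°). The total great-circle distance is δ·R ≈ 2.094 × 3959 ≈ 8292 mi, so the target fraction is f = 5000/8292 ≈ 0.603.
Interpolate at f ≈ 0.603 with slerp weights a = sin((1−f)δ)/sin δ ≈ 0.853, b = sin(fδ)/sin δ ≈ 1.100.
p = a·p₁ + b·p₂ ≈ (0.002, -0.993, -0.118); φ = arcsin(p_z) ≈ -6.79°, λ = atan2(p_y, p_x) ≈ -89.86°.

≈ 7°S, 90°W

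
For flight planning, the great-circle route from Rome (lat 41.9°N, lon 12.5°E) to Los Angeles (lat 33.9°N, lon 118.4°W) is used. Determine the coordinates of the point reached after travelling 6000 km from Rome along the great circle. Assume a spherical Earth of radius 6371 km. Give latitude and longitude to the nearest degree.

Convert each endpoint to a unit vector on the sphere (x = cos φ cos λ, y = cos φ sin λ, z = sin φ).
The central angle between the endpoints is δ = arccos(p₁·p₂) ≈ 1.603 rad (91.8°). The total great-circle distance is δ·R ≈ 1.603 × 6371 ≈ 10212 km, so the target fraction is f = 6000/10212 ≈ 0.588.
Interpolate at f ≈ 0.588 with slerp weights a = sin((1−f)δ)/sin δ ≈ 0.614, b = sin(fδ)/sin δ ≈ 0.809.
p = a·p₁ + b·p₂ ≈ (0.127, -0.492, 0.861); φ = arcsin(p_z) ≈ 59.48°, λ = atan2(p_y, p_x) ≈ -75.52°.

≈ lat 59°N, lon 76°W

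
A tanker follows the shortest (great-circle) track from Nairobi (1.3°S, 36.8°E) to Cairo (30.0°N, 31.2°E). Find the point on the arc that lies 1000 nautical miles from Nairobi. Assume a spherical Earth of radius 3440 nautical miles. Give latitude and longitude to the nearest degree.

≈ 15°N, 34°E

Write both endpoints as unit vectors p₁, p₂ with components (cos φ cos λ, cos φ sin λ, sin φ).
The central angle between the endpoints is δ = arccos(p₁·p₂) ≈ 0.554 rad (31.8°). The total great-circle distance is δ·R ≈ 0.554 × 3440 ≈ 1906 nmi, so the target fraction is f = 1000/1906 ≈ 0.525.
Interpolate at f ≈ 0.525 with slerp weights a = sin((1−f)δ)/sin δ ≈ 0.495, b = sin(fδ)/sin δ ≈ 0.545.
p = a·p₁ + b·p₂ ≈ (0.800, 0.541, 0.261); φ = arcsin(p_z) ≈ 15.13°, λ = atan2(p_y, p_x) ≈ 34.07°.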